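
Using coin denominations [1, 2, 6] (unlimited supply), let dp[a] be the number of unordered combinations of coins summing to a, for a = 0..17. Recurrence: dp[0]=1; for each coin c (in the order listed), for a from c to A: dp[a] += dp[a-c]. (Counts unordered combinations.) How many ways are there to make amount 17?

after  coin     0     1     2     3     4     5     6     7     8     9    10    11    12    13    14    15    16    17
          1     1     1     1     1     1     1     1     1     1     1     1     1     1     1     1     1     1     1
          2     1     1     2     2     3     3     4     4     5     5     6     6     7     7     8     8     9     9
          6     1     1     2     2     3     3     5     5     7     7     9     9    12    12    15    15    18    18

18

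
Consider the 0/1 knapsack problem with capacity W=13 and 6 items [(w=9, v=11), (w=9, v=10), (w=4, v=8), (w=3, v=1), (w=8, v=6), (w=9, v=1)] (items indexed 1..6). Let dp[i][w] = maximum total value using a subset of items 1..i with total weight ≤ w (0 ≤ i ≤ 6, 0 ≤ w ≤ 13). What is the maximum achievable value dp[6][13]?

19

i\w   0   1   2   3   4   5   6   7   8   9  10  11  12  13
  0   0   0   0   0   0   0   0   0   0   0   0   0   0   0
  1   0   0   0   0   0   0   0   0   0  11  11  11  11  11
  2   0   0   0   0   0   0   0   0   0  11  11  11  11  11
  3   0   0   0   0   8   8   8   8   8  11  11  11  11  19
  4   0   0   0   1   8   8   8   9   9  11  11  11  12  19
  5   0   0   0   1   8   8   8   9   9  11  11  11  14  19
  6   0   0   0   1   8   8   8   9   9  11  11  11  14  19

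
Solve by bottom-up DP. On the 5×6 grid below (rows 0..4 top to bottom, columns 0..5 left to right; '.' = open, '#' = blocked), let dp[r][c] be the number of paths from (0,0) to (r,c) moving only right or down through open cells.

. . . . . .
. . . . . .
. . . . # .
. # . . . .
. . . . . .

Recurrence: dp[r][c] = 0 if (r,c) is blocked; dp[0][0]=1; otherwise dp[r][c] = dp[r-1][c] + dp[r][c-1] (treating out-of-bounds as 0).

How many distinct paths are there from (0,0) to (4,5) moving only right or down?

61

r\c   0   1   2   3   4   5
  0   1   1   1   1   1   1
  1   1   2   3   4   5   6
  2   1   3   6  10   0   6
  3   1   0   6  16  16  22
  4   1   1   7  23  39  61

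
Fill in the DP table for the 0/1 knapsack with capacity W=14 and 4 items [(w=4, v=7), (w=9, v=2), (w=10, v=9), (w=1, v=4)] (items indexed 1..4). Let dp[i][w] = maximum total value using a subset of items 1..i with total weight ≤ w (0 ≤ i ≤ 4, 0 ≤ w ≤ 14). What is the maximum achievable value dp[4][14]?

16

i\w   0   1   2   3   4   5   6   7   8   9  10  11  12  13  14
  0   0   0   0   0   0   0   0   0   0   0   0   0   0   0   0
  1   0   0   0   0   7   7   7   7   7   7   7   7   7   7   7
  2   0   0   0   0   7   7   7   7   7   7   7   7   7   9   9
  3   0   0   0   0   7   7   7   7   7   7   9   9   9   9  16
  4   0   4   4   4   7  11  11  11  11  11  11  13  13  13  16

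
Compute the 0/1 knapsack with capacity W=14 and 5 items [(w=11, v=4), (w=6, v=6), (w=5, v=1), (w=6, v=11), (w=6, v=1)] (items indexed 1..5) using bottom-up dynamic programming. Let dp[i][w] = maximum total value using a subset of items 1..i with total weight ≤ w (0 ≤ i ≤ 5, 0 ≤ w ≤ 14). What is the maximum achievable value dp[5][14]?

17

i\w   0   1   2   3   4   5   6   7   8   9  10  11  12  13  14
  0   0   0   0   0   0   0   0   0   0   0   0   0   0   0   0
  1   0   0   0   0   0   0   0   0   0   0   0   4   4   4   4
  2   0   0   0   0   0   0   6   6   6   6   6   6   6   6   6
  3   0   0   0   0   0   1   6   6   6   6   6   7   7   7   7
  4   0   0   0   0   0   1  11  11  11  11  11  12  17  17  17
  5   0   0   0   0   0   1  11  11  11  11  11  12  17  17  17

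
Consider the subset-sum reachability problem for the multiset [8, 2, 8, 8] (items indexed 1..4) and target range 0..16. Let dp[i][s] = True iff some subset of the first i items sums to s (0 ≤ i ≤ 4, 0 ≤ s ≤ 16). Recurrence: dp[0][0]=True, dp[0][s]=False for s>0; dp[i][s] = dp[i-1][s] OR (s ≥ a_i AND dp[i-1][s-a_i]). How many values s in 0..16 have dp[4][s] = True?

5

i\s   0   1   2   3   4   5   6   7   8   9  10  11  12  13  14  15  16
  0   T   F   F   F   F   F   F   F   F   F   F   F   F   F   F   F   F
  1   T   F   F   F   F   F   F   F   T   F   F   F   F   F   F   F   F
  2   T   F   T   F   F   F   F   F   T   F   T   F   F   F   F   F   F
  3   T   F   T   F   F   F   F   F   T   F   T   F   F   F   F   F   T
  4   T   F   T   F   F   F   F   F   T   F   T   F   F   F   F   F   T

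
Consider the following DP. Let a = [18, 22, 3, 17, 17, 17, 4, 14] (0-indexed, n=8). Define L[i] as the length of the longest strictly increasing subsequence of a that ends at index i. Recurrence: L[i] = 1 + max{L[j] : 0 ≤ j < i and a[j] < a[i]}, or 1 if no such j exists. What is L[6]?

2

   i    0    1    2    3    4    5    6    7
a[i]   18   22    3   17   17   17    4   14
L[i]    1    2    1    2    2    2    2    3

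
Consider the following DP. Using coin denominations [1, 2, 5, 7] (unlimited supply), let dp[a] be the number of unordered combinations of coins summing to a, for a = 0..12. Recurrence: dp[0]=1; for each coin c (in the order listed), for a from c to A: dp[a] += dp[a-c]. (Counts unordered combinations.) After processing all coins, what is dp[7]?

7

after  coin     0     1     2     3     4     5     6     7     8     9    10    11    12
          1     1     1     1     1     1     1     1     1     1     1     1     1     1
          2     1     1     2     2     3     3     4     4     5     5     6     6     7
          5     1     1     2     2     3     4     5     6     7     8    10    11    13
          7     1     1     2     2     3     4     5     7     8    10    12    14    17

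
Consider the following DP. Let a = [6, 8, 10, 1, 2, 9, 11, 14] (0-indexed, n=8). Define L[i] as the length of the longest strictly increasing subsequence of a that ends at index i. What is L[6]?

   i    0    1    2    3    4    5    6    7
a[i]    6    8   10    1    2    9   11   14
L[i]    1    2    3    1    2    3    4    5

4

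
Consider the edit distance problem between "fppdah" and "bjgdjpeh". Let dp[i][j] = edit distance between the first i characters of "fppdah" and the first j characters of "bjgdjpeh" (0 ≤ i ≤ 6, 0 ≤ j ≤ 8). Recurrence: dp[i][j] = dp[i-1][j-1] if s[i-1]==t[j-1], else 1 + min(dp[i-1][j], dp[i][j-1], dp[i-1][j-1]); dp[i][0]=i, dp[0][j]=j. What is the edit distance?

   ''  b  j  g  d  j  p  e  h
''  0  1  2  3  4  5  6  7  8
 f  1  1  2  3  4  5  6  7  8
 p  2  2  2  3  4  5  5  6  7
 p  3  3  3  3  4  5  5  6  7
 d  4  4  4  4  3  4  5  6  7
 a  5  5  5  5  4  4  5  6  7
 h  6  6  6  6  5  5  5  6  6

6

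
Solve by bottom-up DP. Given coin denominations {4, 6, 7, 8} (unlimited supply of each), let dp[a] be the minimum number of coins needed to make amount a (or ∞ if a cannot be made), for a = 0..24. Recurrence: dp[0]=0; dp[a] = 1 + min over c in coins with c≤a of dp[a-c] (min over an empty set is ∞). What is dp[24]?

3

 a  0  1  2  3  4  5  6  7  8  9 10 11 12 13 14 15 16 17 18 19 20 21 22 23 24
dp  0  -  -  -  1  -  1  1  1  -  2  2  2  2  2  2  2  3  3  3  3  3  3  3  3
(- denotes ∞ / unreachable)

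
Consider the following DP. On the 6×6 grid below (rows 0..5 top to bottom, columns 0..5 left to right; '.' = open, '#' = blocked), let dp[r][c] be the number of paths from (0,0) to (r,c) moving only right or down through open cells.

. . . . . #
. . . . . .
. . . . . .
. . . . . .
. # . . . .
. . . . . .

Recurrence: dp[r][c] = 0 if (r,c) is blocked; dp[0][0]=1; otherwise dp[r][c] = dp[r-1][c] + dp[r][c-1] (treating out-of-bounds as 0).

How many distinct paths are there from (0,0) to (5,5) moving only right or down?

226

r\c   0   1   2   3   4   5
  0   1   1   1   1   1   0
  1   1   2   3   4   5   5
  2   1   3   6  10  15  20
  3   1   4  10  20  35  55
  4   1   0  10  30  65 120
  5   1   1  11  41 106 226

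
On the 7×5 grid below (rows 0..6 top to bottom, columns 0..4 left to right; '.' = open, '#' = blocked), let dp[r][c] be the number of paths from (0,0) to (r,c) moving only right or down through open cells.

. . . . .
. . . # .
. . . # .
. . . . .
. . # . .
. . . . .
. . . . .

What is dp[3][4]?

r\c   0   1   2   3   4
  0   1   1   1   1   1
  1   1   2   3   0   1
  2   1   3   6   0   1
  3   1   4  10  10  11
  4   1   5   0  10  21
  5   1   6   6  16  37
  6   1   7  13  29  66

11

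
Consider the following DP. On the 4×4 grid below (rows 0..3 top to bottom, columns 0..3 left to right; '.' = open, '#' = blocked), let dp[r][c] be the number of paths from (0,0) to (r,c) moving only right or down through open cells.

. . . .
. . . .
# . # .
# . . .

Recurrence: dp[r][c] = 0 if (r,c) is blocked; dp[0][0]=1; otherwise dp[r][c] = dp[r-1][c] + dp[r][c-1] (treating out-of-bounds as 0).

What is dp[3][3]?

r\c   0   1   2   3
  0   1   1   1   1
  1   1   2   3   4
  2   0   2   0   4
  3   0   2   2   6

6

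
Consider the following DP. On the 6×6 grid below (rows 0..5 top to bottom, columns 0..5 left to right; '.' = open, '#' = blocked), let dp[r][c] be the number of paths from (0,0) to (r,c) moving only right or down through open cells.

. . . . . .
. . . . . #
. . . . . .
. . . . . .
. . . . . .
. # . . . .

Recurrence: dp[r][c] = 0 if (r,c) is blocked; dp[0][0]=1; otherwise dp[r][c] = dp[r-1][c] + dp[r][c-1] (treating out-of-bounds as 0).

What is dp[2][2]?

6

r\c   0   1   2   3   4   5
  0   1   1   1   1   1   1
  1   1   2   3   4   5   0
  2   1   3   6  10  15  15
  3   1   4  10  20  35  50
  4   1   5  15  35  70 120
  5   1   0  15  50 120 240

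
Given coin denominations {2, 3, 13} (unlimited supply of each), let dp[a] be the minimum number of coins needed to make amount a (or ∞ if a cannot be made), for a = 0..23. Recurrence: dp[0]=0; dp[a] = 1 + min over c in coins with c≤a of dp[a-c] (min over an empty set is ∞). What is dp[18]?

 a  0  1  2  3  4  5  6  7  8  9 10 11 12 13 14 15 16 17 18 19 20 21 22 23
dp  0  -  1  1  2  2  2  3  3  3  4  4  4  1  5  2  2  3  3  3  4  4  4  5
(- denotes ∞ / unreachable)

3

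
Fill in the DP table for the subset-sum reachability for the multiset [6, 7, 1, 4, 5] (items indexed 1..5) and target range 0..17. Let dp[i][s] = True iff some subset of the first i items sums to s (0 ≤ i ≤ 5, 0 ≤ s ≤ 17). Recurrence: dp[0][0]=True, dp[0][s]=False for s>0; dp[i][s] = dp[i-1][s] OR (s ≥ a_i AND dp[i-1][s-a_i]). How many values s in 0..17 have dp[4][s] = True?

i\s   0   1   2   3   4   5   6   7   8   9  10  11  12  13  14  15  16  17
  0   T   F   F   F   F   F   F   F   F   F   F   F   F   F   F   F   F   F
  1   T   F   F   F   F   F   T   F   F   F   F   F   F   F   F   F   F   F
  2   T   F   F   F   F   F   T   T   F   F   F   F   F   T   F   F   F   F
  3   T   T   F   F   F   F   T   T   T   F   F   F   F   T   T   F   F   F
  4   T   T   F   F   T   T   T   T   T   F   T   T   T   T   T   F   F   T
  5   T   T   F   F   T   T   T   T   T   T   T   T   T   T   T   T   T   T

13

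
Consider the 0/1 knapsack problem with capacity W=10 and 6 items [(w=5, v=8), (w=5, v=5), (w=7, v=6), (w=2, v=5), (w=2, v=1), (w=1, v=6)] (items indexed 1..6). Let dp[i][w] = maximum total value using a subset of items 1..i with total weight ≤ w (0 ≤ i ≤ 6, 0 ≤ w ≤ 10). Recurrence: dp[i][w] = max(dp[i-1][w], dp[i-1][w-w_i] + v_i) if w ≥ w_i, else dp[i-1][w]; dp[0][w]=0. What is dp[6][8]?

19

i\w   0   1   2   3   4   5   6   7   8   9  10
  0   0   0   0   0   0   0   0   0   0   0   0
  1   0   0   0   0   0   8   8   8   8   8   8
  2   0   0   0   0   0   8   8   8   8   8  13
  3   0   0   0   0   0   8   8   8   8   8  13
  4   0   0   5   5   5   8   8  13  13  13  13
  5   0   0   5   5   6   8   8  13  13  14  14
  6   0   6   6  11  11  12  14  14  19  19  20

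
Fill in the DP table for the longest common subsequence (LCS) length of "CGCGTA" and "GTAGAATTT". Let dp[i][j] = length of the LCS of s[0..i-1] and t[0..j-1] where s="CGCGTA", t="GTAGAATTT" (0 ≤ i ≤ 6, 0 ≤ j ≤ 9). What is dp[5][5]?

   ''  G  T  A  G  A  A  T  T  T
''  0  0  0  0  0  0  0  0  0  0
 C  0  0  0  0  0  0  0  0  0  0
 G  0  1  1  1  1  1  1  1  1  1
 C  0  1  1  1  1  1  1  1  1  1
 G  0  1  1  1  2  2  2  2  2  2
 T  0  1  2  2  2  2  2  3  3  3
 A  0  1  2  3  3  3  3  3  3  3

2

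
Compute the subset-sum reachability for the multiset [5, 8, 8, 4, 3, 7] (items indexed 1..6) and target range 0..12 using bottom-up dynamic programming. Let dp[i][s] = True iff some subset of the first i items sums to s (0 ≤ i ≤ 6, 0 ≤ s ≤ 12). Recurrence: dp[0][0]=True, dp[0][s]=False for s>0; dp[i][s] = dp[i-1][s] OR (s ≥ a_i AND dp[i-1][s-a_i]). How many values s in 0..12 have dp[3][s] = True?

3

i\s   0   1   2   3   4   5   6   7   8   9  10  11  12
  0   T   F   F   F   F   F   F   F   F   F   F   F   F
  1   T   F   F   F   F   T   F   F   F   F   F   F   F
  2   T   F   F   F   F   T   F   F   T   F   F   F   F
  3   T   F   F   F   F   T   F   F   T   F   F   F   F
  4   T   F   F   F   T   T   F   F   T   T   F   F   T
  5   T   F   F   T   T   T   F   T   T   T   F   T   T
  6   T   F   F   T   T   T   F   T   T   T   T   T   T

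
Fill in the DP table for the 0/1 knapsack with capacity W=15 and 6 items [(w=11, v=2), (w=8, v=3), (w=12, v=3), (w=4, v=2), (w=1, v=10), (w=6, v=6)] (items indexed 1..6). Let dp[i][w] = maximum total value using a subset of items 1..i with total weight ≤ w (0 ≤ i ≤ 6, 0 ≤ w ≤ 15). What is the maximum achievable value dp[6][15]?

19

i\w   0   1   2   3   4   5   6   7   8   9  10  11  12  13  14  15
  0   0   0   0   0   0   0   0   0   0   0   0   0   0   0   0   0
  1   0   0   0   0   0   0   0   0   0   0   0   2   2   2   2   2
  2   0   0   0   0   0   0   0   0   3   3   3   3   3   3   3   3
  3   0   0   0   0   0   0   0   0   3   3   3   3   3   3   3   3
  4   0   0   0   0   2   2   2   2   3   3   3   3   5   5   5   5
  5   0  10  10  10  10  12  12  12  12  13  13  13  13  15  15  15
  6   0  10  10  10  10  12  12  16  16  16  16  18  18  18  18  19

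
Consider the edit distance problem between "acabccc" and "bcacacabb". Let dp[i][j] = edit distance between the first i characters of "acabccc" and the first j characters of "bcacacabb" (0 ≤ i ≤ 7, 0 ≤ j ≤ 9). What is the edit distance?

6

   ''  b  c  a  c  a  c  a  b  b
''  0  1  2  3  4  5  6  7  8  9
 a  1  1  2  2  3  4  5  6  7  8
 c  2  2  1  2  2  3  4  5  6  7
 a  3  3  2  1  2  2  3  4  5  6
 b  4  3  3  2  2  3  3  4  4  5
 c  5  4  3  3  2  3  3  4  5  5
 c  6  5  4  4  3  3  3  4  5  6
 c  7  6  5  5  4  4  3  4  5  6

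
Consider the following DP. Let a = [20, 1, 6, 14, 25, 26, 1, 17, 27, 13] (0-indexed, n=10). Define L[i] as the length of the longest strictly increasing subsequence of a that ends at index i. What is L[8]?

   i    0    1    2    3    4    5    6    7    8    9
a[i]   20    1    6   14   25   26    1   17   27   13
L[i]    1    1    2    3    4    5    1    4    6    3

6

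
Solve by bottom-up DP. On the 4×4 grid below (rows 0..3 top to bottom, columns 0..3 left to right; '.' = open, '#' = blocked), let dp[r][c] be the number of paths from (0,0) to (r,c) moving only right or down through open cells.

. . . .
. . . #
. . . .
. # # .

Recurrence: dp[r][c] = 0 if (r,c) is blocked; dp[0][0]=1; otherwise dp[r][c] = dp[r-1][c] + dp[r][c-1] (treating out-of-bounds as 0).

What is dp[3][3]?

6

r\c   0   1   2   3
  0   1   1   1   1
  1   1   2   3   0
  2   1   3   6   6
  3   1   0   0   6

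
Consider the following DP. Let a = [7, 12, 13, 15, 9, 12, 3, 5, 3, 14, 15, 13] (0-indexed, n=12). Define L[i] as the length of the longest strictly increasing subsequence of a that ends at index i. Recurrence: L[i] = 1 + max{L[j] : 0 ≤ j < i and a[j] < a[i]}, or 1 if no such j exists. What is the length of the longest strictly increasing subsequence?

   i    0    1    2    3    4    5    6    7    8    9   10   11
a[i]    7   12   13   15    9   12    3    5    3   14   15   13
L[i]    1    2    3    4    2    3    1    2    1    4    5    4

5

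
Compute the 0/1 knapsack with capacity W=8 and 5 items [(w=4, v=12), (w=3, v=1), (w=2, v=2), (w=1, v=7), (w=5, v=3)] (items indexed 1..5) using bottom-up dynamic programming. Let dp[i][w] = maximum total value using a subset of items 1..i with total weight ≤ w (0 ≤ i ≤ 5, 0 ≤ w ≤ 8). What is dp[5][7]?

21

i\w   0   1   2   3   4   5   6   7   8
  0   0   0   0   0   0   0   0   0   0
  1   0   0   0   0  12  12  12  12  12
  2   0   0   0   1  12  12  12  13  13
  3   0   0   2   2  12  12  14  14  14
  4   0   7   7   9  12  19  19  21  21
  5   0   7   7   9  12  19  19  21  21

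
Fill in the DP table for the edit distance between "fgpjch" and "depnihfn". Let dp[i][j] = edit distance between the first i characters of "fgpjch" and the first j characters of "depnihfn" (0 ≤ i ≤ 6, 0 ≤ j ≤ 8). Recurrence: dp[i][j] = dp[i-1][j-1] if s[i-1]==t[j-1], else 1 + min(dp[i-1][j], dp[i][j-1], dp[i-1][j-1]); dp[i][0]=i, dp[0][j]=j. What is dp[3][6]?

   ''  d  e  p  n  i  h  f  n
''  0  1  2  3  4  5  6  7  8
 f  1  1  2  3  4  5  6  6  7
 g  2  2  2  3  4  5  6  7  7
 p  3  3  3  2  3  4  5  6  7
 j  4  4  4  3  3  4  5  6  7
 c  5  5  5  4  4  4  5  6  7
 h  6  6  6  5  5  5  4  5  6

5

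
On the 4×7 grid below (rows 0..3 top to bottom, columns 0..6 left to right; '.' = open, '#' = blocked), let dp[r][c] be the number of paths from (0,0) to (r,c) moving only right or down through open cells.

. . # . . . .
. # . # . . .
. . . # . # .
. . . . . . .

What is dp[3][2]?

r\c   0   1   2   3   4   5   6
  0   1   1   0   0   0   0   0
  1   1   0   0   0   0   0   0
  2   1   1   1   0   0   0   0
  3   1   2   3   3   3   3   3

3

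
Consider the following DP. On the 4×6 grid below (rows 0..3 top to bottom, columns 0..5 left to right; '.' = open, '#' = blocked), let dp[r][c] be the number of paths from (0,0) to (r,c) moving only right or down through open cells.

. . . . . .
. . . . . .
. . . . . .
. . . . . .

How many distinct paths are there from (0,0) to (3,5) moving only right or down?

r\c   0   1   2   3   4   5
  0   1   1   1   1   1   1
  1   1   2   3   4   5   6
  2   1   3   6  10  15  21
  3   1   4  10  20  35  56

56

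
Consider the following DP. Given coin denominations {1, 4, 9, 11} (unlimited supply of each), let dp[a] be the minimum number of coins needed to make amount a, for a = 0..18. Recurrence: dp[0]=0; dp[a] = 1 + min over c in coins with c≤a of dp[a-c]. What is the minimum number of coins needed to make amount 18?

 a  0  1  2  3  4  5  6  7  8  9 10 11 12 13 14 15 16 17 18
dp  0  1  2  3  1  2  3  4  2  1  2  1  2  2  3  2  3  3  2

2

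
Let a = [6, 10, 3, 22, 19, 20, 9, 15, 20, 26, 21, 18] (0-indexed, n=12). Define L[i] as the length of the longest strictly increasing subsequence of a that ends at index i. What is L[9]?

5

   i    0    1    2    3    4    5    6    7    8    9   10   11
a[i]    6   10    3   22   19   20    9   15   20   26   21   18
L[i]    1    2    1    3    3    4    2    3    4    5    5    4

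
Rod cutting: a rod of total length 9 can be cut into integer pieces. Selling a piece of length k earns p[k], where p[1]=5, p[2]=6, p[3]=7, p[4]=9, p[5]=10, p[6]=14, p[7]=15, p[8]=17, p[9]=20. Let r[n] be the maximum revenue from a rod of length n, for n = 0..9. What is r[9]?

   n    0    1    2    3    4    5    6    7    8    9
r[n]    0    5   10   15   20   25   30   35   40   45

45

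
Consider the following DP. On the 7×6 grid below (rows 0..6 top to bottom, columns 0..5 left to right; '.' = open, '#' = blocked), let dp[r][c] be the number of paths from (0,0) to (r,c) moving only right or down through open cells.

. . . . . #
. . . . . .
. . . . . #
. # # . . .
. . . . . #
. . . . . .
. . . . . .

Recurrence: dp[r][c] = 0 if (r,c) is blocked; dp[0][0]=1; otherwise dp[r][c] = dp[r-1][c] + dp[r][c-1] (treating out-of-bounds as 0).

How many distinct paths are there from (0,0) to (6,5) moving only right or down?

120

r\c   0   1   2   3   4   5
  0   1   1   1   1   1   0
  1   1   2   3   4   5   5
  2   1   3   6  10  15   0
  3   1   0   0  10  25  25
  4   1   1   1  11  36   0
  5   1   2   3  14  50  50
  6   1   3   6  20  70 120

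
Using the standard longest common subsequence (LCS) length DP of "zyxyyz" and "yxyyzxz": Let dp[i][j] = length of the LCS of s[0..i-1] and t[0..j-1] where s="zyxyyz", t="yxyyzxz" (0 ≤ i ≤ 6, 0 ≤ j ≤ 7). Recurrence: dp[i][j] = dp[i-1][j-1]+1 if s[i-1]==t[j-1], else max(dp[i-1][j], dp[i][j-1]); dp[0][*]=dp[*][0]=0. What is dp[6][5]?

   ''  y  x  y  y  z  x  z
''  0  0  0  0  0  0  0  0
 z  0  0  0  0  0  1  1  1
 y  0  1  1  1  1  1  1  1
 x  0  1  2  2  2  2  2  2
 y  0  1  2  3  3  3  3  3
 y  0  1  2  3  4  4  4  4
 z  0  1  2  3  4  5  5  5

5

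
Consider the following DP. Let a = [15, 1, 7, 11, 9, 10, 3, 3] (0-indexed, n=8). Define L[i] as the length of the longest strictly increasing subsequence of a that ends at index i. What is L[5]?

   i    0    1    2    3    4    5    6    7
a[i]   15    1    7   11    9   10    3    3
L[i]    1    1    2    3    3    4    2    2

4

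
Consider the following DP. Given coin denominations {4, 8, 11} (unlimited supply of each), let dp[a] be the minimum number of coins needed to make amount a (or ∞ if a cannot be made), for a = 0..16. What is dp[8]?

1

 a  0  1  2  3  4  5  6  7  8  9 10 11 12 13 14 15 16
dp  0  -  -  -  1  -  -  -  1  -  -  1  2  -  -  2  2
(- denotes ∞ / unreachable)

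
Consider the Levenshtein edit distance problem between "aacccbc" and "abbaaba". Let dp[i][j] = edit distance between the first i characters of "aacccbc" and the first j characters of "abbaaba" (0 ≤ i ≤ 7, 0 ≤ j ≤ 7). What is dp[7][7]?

   ''  a  b  b  a  a  b  a
''  0  1  2  3  4  5  6  7
 a  1  0  1  2  3  4  5  6
 a  2  1  1  2  2  3  4  5
 c  3  2  2  2  3  3  4  5
 c  4  3  3  3  3  4  4  5
 c  5  4  4  4  4  4  5  5
 b  6  5  4  4  5  5  4  5
 c  7  6  5  5  5  6  5  5

5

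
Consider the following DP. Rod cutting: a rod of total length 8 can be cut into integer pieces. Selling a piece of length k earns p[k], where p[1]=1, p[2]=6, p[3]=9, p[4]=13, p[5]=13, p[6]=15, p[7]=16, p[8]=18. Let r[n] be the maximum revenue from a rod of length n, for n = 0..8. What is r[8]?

26

   n    0    1    2    3    4    5    6    7    8
r[n]    0    1    6    9   13   15   19   22   26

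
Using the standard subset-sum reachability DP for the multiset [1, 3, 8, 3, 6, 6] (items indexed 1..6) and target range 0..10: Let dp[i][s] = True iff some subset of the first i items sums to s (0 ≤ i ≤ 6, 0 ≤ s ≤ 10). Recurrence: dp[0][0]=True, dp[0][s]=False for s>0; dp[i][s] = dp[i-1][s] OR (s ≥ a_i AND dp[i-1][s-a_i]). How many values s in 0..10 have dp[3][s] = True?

i\s   0   1   2   3   4   5   6   7   8   9  10
  0   T   F   F   F   F   F   F   F   F   F   F
  1   T   T   F   F   F   F   F   F   F   F   F
  2   T   T   F   T   T   F   F   F   F   F   F
  3   T   T   F   T   T   F   F   F   T   T   F
  4   T   T   F   T   T   F   T   T   T   T   F
  5   T   T   F   T   T   F   T   T   T   T   T
  6   T   T   F   T   T   F   T   T   T   T   T

6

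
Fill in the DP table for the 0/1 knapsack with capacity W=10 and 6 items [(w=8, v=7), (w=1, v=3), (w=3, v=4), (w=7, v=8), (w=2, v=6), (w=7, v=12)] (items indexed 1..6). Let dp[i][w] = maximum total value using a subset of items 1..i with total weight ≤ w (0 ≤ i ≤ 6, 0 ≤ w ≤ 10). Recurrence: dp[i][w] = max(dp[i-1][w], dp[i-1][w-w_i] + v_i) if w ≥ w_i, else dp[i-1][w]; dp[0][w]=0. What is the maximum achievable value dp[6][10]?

21

i\w   0   1   2   3   4   5   6   7   8   9  10
  0   0   0   0   0   0   0   0   0   0   0   0
  1   0   0   0   0   0   0   0   0   7   7   7
  2   0   3   3   3   3   3   3   3   7  10  10
  3   0   3   3   4   7   7   7   7   7  10  10
  4   0   3   3   4   7   7   7   8  11  11  12
  5   0   3   6   9   9  10  13  13  13  14  17
  6   0   3   6   9   9  10  13  13  15  18  21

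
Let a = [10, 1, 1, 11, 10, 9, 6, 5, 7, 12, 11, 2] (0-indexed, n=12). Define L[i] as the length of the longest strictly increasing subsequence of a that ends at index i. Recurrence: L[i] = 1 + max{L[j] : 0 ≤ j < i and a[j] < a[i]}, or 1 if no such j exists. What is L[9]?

   i    0    1    2    3    4    5    6    7    8    9   10   11
a[i]   10    1    1   11   10    9    6    5    7   12   11    2
L[i]    1    1    1    2    2    2    2    2    3    4    4    2

4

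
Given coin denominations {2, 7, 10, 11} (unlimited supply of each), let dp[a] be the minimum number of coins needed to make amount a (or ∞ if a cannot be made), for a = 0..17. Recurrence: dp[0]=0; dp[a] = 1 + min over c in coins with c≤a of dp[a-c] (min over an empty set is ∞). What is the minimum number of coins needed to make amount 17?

 a  0  1  2  3  4  5  6  7  8  9 10 11 12 13 14 15 16 17
dp  0  -  1  -  2  -  3  1  4  2  1  1  2  2  2  3  3  2
(- denotes ∞ / unreachable)

2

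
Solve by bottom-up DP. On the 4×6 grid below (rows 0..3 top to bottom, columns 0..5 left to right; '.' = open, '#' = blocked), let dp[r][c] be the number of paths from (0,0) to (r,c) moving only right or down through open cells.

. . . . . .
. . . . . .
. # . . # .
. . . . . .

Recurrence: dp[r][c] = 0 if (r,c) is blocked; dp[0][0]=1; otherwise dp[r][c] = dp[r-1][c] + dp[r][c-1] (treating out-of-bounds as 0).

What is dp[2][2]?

3

r\c   0   1   2   3   4   5
  0   1   1   1   1   1   1
  1   1   2   3   4   5   6
  2   1   0   3   7   0   6
  3   1   1   4  11  11  17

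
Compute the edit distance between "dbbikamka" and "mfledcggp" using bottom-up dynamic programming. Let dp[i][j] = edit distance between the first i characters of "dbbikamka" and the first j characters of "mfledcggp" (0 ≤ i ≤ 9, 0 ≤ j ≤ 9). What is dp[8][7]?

   ''  m  f  l  e  d  c  g  g  p
''  0  1  2  3  4  5  6  7  8  9
 d  1  1  2  3  4  4  5  6  7  8
 b  2  2  2  3  4  5  5  6  7  8
 b  3  3  3  3  4  5  6  6  7  8
 i  4  4  4  4  4  5  6  7  7  8
 k  5  5  5  5  5  5  6  7  8  8
 a  6  6  6  6  6  6  6  7  8  9
 m  7  6  7  7  7  7  7  7  8  9
 k  8  7  7  8  8  8  8  8  8  9
 a  9  8  8  8  9  9  9  9  9  9

8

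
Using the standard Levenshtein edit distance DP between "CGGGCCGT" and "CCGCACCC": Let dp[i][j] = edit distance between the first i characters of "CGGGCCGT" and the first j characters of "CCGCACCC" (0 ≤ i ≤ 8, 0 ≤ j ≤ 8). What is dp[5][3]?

3

   ''  C  C  G  C  A  C  C  C
''  0  1  2  3  4  5  6  7  8
 C  1  0  1  2  3  4  5  6  7
 G  2  1  1  1  2  3  4  5  6
 G  3  2  2  1  2  3  4  5  6
 G  4  3  3  2  2  3  4  5  6
 C  5  4  3  3  2  3  3  4  5
 C  6  5  4  4  3  3  3  3  4
 G  7  6  5  4  4  4  4  4  4
 T  8  7  6  5  5  5  5  5  5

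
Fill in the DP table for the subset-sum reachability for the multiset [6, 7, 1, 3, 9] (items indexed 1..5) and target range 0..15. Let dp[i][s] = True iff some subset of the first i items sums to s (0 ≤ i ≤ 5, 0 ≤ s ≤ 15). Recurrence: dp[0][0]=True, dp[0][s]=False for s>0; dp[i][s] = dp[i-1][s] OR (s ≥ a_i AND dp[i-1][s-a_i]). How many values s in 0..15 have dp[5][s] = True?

i\s   0   1   2   3   4   5   6   7   8   9  10  11  12  13  14  15
  0   T   F   F   F   F   F   F   F   F   F   F   F   F   F   F   F
  1   T   F   F   F   F   F   T   F   F   F   F   F   F   F   F   F
  2   T   F   F   F   F   F   T   T   F   F   F   F   F   T   F   F
  3   T   T   F   F   F   F   T   T   T   F   F   F   F   T   T   F
  4   T   T   F   T   T   F   T   T   T   T   T   T   F   T   T   F
  5   T   T   F   T   T   F   T   T   T   T   T   T   T   T   T   T

14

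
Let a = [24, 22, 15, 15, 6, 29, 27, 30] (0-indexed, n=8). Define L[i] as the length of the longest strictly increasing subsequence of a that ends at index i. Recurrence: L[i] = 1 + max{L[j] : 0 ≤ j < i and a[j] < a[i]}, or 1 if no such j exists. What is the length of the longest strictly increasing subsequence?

3

   i    0    1    2    3    4    5    6    7
a[i]   24   22   15   15    6   29   27   30
L[i]    1    1    1    1    1    2    2    3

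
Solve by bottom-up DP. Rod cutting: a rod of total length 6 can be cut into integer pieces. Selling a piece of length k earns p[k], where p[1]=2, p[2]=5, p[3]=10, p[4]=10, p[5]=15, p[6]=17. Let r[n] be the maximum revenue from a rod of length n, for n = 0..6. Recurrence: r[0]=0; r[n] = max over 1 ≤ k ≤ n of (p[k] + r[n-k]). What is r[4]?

   n    0    1    2    3    4    5    6
r[n]    0    2    5   10   12   15   20

12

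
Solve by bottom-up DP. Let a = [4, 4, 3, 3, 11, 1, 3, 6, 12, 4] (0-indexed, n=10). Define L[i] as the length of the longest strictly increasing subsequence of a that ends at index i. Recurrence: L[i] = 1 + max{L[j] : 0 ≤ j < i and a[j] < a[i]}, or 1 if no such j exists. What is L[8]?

   i    0    1    2    3    4    5    6    7    8    9
a[i]    4    4    3    3   11    1    3    6   12    4
L[i]    1    1    1    1    2    1    2    3    4    3

4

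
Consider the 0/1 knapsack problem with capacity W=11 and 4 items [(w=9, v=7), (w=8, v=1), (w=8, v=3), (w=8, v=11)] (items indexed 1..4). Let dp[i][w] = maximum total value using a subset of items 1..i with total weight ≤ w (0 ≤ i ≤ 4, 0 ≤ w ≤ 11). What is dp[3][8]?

3

i\w   0   1   2   3   4   5   6   7   8   9  10  11
  0   0   0   0   0   0   0   0   0   0   0   0   0
  1   0   0   0   0   0   0   0   0   0   7   7   7
  2   0   0   0   0   0   0   0   0   1   7   7   7
  3   0   0   0   0   0   0   0   0   3   7   7   7
  4   0   0   0   0   0   0   0   0  11  11  11  11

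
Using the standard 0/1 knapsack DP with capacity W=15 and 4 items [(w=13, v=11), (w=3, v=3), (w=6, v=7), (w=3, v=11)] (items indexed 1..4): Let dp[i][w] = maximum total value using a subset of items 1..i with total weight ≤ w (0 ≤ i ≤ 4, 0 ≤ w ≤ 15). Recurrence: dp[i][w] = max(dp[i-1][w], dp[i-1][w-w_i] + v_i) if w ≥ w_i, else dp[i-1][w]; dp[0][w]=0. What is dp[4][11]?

18

i\w   0   1   2   3   4   5   6   7   8   9  10  11  12  13  14  15
  0   0   0   0   0   0   0   0   0   0   0   0   0   0   0   0   0
  1   0   0   0   0   0   0   0   0   0   0   0   0   0  11  11  11
  2   0   0   0   3   3   3   3   3   3   3   3   3   3  11  11  11
  3   0   0   0   3   3   3   7   7   7  10  10  10  10  11  11  11
  4   0   0   0  11  11  11  14  14  14  18  18  18  21  21  21  21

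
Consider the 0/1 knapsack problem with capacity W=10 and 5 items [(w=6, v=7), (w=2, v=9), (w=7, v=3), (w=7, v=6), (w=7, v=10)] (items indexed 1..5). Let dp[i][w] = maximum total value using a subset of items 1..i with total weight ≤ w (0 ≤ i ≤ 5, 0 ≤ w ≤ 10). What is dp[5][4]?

9

i\w   0   1   2   3   4   5   6   7   8   9  10
  0   0   0   0   0   0   0   0   0   0   0   0
  1   0   0   0   0   0   0   7   7   7   7   7
  2   0   0   9   9   9   9   9   9  16  16  16
  3   0   0   9   9   9   9   9   9  16  16  16
  4   0   0   9   9   9   9   9   9  16  16  16
  5   0   0   9   9   9   9   9  10  16  19  19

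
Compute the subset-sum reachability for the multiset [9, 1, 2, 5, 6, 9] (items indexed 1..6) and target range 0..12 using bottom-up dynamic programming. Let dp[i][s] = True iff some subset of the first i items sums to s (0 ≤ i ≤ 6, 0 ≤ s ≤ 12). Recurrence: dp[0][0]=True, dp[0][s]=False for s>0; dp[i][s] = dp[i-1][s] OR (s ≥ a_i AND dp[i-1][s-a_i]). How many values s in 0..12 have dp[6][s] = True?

12

i\s   0   1   2   3   4   5   6   7   8   9  10  11  12
  0   T   F   F   F   F   F   F   F   F   F   F   F   F
  1   T   F   F   F   F   F   F   F   F   T   F   F   F
  2   T   T   F   F   F   F   F   F   F   T   T   F   F
  3   T   T   T   T   F   F   F   F   F   T   T   T   T
  4   T   T   T   T   F   T   T   T   T   T   T   T   T
  5   T   T   T   T   F   T   T   T   T   T   T   T   T
  6   T   T   T   T   F   T   T   T   T   T   T   T   T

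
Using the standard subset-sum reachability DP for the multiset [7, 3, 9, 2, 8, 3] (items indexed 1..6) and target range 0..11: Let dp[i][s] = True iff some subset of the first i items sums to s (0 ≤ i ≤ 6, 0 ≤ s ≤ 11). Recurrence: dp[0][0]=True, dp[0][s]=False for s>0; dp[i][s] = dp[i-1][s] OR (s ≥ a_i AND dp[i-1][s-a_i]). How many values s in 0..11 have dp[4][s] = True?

8

i\s   0   1   2   3   4   5   6   7   8   9  10  11
  0   T   F   F   F   F   F   F   F   F   F   F   F
  1   T   F   F   F   F   F   F   T   F   F   F   F
  2   T   F   F   T   F   F   F   T   F   F   T   F
  3   T   F   F   T   F   F   F   T   F   T   T   F
  4   T   F   T   T   F   T   F   T   F   T   T   T
  5   T   F   T   T   F   T   F   T   T   T   T   T
  6   T   F   T   T   F   T   T   T   T   T   T   T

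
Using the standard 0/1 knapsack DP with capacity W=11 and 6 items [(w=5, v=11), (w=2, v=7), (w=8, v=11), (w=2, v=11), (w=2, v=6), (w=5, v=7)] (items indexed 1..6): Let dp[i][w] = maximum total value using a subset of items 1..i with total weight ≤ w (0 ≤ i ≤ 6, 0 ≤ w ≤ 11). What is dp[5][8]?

i\w   0   1   2   3   4   5   6   7   8   9  10  11
  0   0   0   0   0   0   0   0   0   0   0   0   0
  1   0   0   0   0   0  11  11  11  11  11  11  11
  2   0   0   7   7   7  11  11  18  18  18  18  18
  3   0   0   7   7   7  11  11  18  18  18  18  18
  4   0   0  11  11  18  18  18  22  22  29  29  29
  5   0   0  11  11  18  18  24  24  24  29  29  35
  6   0   0  11  11  18  18  24  24  24  29  29  35

24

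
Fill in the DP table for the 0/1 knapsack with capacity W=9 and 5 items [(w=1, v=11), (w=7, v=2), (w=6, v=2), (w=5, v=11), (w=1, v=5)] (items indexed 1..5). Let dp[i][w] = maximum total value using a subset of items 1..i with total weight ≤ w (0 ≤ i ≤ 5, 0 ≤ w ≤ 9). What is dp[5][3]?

16

i\w   0   1   2   3   4   5   6   7   8   9
  0   0   0   0   0   0   0   0   0   0   0
  1   0  11  11  11  11  11  11  11  11  11
  2   0  11  11  11  11  11  11  11  13  13
  3   0  11  11  11  11  11  11  13  13  13
  4   0  11  11  11  11  11  22  22  22  22
  5   0  11  16  16  16  16  22  27  27  27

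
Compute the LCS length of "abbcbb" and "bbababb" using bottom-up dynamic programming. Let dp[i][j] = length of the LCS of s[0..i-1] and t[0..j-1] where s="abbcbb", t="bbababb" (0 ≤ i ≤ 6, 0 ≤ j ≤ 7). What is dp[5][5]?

   ''  b  b  a  b  a  b  b
''  0  0  0  0  0  0  0  0
 a  0  0  0  1  1  1  1  1
 b  0  1  1  1  2  2  2  2
 b  0  1  2  2  2  2  3  3
 c  0  1  2  2  2  2  3  3
 b  0  1  2  2  3  3  3  4
 b  0  1  2  2  3  3  4  4

3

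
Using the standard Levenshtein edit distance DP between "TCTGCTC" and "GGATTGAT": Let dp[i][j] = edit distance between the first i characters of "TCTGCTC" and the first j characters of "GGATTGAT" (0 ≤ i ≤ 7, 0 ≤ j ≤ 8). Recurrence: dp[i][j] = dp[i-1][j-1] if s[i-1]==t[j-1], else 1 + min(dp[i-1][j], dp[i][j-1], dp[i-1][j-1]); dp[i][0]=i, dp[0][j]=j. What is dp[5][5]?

5

   ''  G  G  A  T  T  G  A  T
''  0  1  2  3  4  5  6  7  8
 T  1  1  2  3  3  4  5  6  7
 C  2  2  2  3  4  4  5  6  7
 T  3  3  3  3  3  4  5  6  6
 G  4  3  3  4  4  4  4  5  6
 C  5  4  4  4  5  5  5  5  6
 T  6  5  5  5  4  5  6  6  5
 C  7  6  6  6  5  5  6  7  6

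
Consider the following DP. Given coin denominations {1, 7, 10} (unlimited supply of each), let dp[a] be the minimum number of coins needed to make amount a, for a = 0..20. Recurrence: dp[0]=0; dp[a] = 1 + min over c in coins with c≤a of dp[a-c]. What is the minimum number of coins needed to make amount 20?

 a  0  1  2  3  4  5  6  7  8  9 10 11 12 13 14 15 16 17 18 19 20
dp  0  1  2  3  4  5  6  1  2  3  1  2  3  4  2  3  4  2  3  4  2

2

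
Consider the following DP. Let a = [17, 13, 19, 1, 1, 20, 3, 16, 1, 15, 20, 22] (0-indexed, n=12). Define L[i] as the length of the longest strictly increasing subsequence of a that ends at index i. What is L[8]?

   i    0    1    2    3    4    5    6    7    8    9   10   11
a[i]   17   13   19    1    1   20    3   16    1   15   20   22
L[i]    1    1    2    1    1    3    2    3    1    3    4    5

1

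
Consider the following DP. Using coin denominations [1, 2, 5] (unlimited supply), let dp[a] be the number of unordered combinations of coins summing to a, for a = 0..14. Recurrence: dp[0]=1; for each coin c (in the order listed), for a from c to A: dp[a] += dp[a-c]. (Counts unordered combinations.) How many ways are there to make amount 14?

after  coin     0     1     2     3     4     5     6     7     8     9    10    11    12    13    14
          1     1     1     1     1     1     1     1     1     1     1     1     1     1     1     1
          2     1     1     2     2     3     3     4     4     5     5     6     6     7     7     8
          5     1     1     2     2     3     4     5     6     7     8    10    11    13    14    16

16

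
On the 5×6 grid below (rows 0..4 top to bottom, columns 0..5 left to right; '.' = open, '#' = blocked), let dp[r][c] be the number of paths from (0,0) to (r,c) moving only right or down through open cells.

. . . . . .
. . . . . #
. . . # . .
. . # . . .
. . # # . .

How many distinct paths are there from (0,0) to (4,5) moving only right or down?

r\c   0   1   2   3   4   5
  0   1   1   1   1   1   1
  1   1   2   3   4   5   0
  2   1   3   6   0   5   5
  3   1   4   0   0   5  10
  4   1   5   0   0   5  15

15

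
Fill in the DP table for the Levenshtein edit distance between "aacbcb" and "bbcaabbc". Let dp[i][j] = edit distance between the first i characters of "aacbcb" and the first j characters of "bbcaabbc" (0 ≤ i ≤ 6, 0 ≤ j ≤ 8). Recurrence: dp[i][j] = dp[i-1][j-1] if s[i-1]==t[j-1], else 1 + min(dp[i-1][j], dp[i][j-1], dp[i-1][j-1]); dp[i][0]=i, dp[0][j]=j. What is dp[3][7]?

5

   ''  b  b  c  a  a  b  b  c
''  0  1  2  3  4  5  6  7  8
 a  1  1  2  3  3  4  5  6  7
 a  2  2  2  3  3  3  4  5  6
 c  3  3  3  2  3  4  4  5  5
 b  4  3  3  3  3  4  4  4  5
 c  5  4  4  3  4  4  5  5  4
 b  6  5  4  4  4  5  4  5  5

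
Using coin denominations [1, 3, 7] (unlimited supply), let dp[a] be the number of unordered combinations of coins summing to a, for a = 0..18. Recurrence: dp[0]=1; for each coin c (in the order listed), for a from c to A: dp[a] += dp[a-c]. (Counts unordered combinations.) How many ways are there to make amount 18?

13

after  coin     0     1     2     3     4     5     6     7     8     9    10    11    12    13    14    15    16    17    18
          1     1     1     1     1     1     1     1     1     1     1     1     1     1     1     1     1     1     1     1
          3     1     1     1     2     2     2     3     3     3     4     4     4     5     5     5     6     6     6     7
          7     1     1     1     2     2     2     3     4     4     5     6     6     7     8     9    10    11    12    13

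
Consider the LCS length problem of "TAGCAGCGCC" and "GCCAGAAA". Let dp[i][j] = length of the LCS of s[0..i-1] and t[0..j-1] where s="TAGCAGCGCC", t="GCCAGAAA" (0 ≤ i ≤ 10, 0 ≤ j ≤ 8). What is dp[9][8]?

   ''  G  C  C  A  G  A  A  A
''  0  0  0  0  0  0  0  0  0
 T  0  0  0  0  0  0  0  0  0
 A  0  0  0  0  1  1  1  1  1
 G  0  1  1  1  1  2  2  2  2
 C  0  1  2  2  2  2  2  2  2
 A  0  1  2  2  3  3  3  3  3
 G  0  1  2  2  3  4  4  4  4
 C  0  1  2  3  3  4  4  4  4
 G  0  1  2  3  3  4  4  4  4
 C  0  1  2  3  3  4  4  4  4
 C  0  1  2  3  3  4  4  4  4

4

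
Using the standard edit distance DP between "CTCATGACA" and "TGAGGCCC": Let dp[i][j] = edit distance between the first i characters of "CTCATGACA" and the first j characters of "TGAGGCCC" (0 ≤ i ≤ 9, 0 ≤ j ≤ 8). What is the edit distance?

5

   ''  T  G  A  G  G  C  C  C
''  0  1  2  3  4  5  6  7  8
 C  1  1  2  3  4  5  5  6  7
 T  2  1  2  3  4  5  6  6  7
 C  3  2  2  3  4  5  5  6  6
 A  4  3  3  2  3  4  5  6  7
 T  5  4  4  3  3  4  5  6  7
 G  6  5  4  4  3  3  4  5  6
 A  7  6  5  4  4  4  4  5  6
 C  8  7  6  5  5  5  4  4  5
 A  9  8  7  6  6  6  5  5  5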